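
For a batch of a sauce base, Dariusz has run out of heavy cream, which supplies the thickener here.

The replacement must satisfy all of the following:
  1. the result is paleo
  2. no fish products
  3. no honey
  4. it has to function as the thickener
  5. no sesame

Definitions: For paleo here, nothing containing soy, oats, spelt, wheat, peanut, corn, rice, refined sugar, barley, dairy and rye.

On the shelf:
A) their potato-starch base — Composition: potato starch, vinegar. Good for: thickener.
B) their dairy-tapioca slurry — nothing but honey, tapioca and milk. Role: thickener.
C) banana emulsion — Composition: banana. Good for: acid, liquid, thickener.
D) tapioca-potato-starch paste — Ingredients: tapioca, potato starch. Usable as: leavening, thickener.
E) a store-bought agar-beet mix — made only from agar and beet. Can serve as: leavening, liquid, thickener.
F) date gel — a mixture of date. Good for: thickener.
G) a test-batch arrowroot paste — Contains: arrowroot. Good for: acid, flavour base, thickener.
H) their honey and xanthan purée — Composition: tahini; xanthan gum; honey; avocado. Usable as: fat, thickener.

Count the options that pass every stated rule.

6

A: no honey, paleo — OK
B: has milk, so not paleo; has honey, so not honey-free — no
C: only banana; none excluded — valid
D: only potato starch and tapioca; none excluded — valid
E: only agar and beet; none excluded — valid
F: only date; none excluded — valid
G: only arrowroot; none excluded — OK
H: has honey, so not honey-free; has tahini, so not sesame-free — no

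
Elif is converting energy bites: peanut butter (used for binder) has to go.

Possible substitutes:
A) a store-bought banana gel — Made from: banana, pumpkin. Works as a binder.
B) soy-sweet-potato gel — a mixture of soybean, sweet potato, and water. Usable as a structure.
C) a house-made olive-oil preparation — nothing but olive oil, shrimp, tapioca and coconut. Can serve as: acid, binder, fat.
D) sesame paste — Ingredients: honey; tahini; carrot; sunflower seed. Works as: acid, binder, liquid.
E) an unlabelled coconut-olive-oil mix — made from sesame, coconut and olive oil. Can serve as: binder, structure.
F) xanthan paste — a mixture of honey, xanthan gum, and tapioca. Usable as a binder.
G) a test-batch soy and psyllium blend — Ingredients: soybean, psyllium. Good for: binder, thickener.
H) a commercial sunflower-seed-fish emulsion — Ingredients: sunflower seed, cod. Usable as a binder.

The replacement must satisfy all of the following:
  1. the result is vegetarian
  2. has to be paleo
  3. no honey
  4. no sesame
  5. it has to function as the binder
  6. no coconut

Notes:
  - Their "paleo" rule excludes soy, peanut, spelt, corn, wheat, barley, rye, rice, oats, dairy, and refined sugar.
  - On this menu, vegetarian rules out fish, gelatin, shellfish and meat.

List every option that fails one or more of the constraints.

B, C, D, E, F, G, H

A: works as a binder, no sesame, no coconut — keep
B: not usable as a binder; has soybean, so not paleo — no
C: has shrimp, so not vegetarian; has coconut, so not coconut-free — out
D: has tahini, so not sesame-free; has honey, so not honey-free — no
E: has sesame, so not sesame-free; has coconut, so not coconut-free — no
F: has honey, so not honey-free — reject
G: has soybean, so not paleo — reject
H: has cod, so not vegetarian — no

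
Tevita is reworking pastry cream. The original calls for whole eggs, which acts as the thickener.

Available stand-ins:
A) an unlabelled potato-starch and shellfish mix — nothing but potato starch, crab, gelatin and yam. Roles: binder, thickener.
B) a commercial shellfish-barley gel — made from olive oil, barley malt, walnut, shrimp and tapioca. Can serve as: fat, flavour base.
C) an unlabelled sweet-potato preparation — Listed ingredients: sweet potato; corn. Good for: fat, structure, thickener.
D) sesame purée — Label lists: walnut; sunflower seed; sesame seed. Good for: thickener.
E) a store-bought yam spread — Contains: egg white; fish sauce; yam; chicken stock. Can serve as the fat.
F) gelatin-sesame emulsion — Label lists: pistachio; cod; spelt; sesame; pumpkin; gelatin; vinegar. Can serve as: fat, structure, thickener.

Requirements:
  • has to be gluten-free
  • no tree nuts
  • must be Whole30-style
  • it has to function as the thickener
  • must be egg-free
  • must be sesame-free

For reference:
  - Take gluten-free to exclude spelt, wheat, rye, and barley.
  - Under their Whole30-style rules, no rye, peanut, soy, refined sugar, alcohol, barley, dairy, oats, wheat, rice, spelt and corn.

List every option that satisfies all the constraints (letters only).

A

A: gelatin and crab etc. — none of it excluded — OK
B: not usable as a thickener; has barley malt, so not gluten-free (and 2 more) — out
C: has corn, so not Whole30-style — no
D: has sesame seed, so not sesame-free; has walnut, so not tree-nut-free — reject
E: not usable as a thickener; has egg white, so not egg-free — out
F: has spelt, so not gluten-free; has spelt, so not Whole30-style (and 2 more) — reject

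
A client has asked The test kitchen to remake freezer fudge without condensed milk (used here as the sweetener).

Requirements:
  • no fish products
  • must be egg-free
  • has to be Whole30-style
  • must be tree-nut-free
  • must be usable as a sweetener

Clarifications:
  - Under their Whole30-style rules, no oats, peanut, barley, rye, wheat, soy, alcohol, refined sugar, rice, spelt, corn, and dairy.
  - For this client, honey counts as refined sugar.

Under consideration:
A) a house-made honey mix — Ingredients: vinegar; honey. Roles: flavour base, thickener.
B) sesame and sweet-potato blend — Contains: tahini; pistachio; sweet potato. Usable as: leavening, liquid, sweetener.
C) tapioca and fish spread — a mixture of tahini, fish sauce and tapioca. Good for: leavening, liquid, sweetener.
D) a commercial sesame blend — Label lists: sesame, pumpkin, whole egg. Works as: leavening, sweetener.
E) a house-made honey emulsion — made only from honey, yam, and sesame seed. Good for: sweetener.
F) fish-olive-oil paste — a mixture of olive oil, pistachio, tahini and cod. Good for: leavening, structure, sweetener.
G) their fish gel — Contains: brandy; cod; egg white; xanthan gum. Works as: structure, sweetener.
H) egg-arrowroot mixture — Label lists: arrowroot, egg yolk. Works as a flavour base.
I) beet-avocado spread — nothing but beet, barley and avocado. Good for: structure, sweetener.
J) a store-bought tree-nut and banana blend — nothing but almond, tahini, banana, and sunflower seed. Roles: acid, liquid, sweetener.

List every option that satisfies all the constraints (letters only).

A: not usable as a sweetener; has honey, so not Whole30-style — reject
B: has pistachio, so not tree-nut-free — no
C: has fish sauce, so not fish-free — no
D: has whole egg, so not egg-free — out
E: has honey, so not Whole30-style — out
F: has pistachio, so not tree-nut-free; has cod, so not fish-free — out
G: has brandy, so not Whole30-style; has cod, so not fish-free (and 1 more) — out
H: not usable as a sweetener; has egg yolk, so not egg-free — reject
I: has barley, so not Whole30-style — no
J: has almond, so not tree-nut-free — out

none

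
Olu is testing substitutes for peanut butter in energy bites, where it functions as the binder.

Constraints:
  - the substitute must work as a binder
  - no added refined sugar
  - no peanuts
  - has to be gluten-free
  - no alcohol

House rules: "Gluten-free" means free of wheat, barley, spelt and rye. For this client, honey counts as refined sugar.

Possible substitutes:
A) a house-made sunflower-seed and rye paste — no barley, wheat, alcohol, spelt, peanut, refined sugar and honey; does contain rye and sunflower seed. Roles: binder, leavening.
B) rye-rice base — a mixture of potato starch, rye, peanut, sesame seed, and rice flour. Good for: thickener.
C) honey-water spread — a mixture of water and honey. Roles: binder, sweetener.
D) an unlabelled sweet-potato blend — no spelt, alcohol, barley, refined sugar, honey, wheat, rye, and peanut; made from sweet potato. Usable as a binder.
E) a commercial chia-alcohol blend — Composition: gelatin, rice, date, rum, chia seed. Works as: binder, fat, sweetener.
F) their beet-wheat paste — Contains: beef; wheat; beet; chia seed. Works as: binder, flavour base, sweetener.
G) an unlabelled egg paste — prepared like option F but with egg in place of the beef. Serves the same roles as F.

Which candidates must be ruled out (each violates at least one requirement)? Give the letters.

A, B, C, E, F, G

A: has rye, so not gluten-free — reject
B: not usable as a binder; has rye, so not gluten-free (and 1 more) — out
C: has honey, so not no-added-sugar — out
D: all constraints satisfied — OK
E: has rum, so not alcohol-free — reject
F: has wheat, so not gluten-free — out
G: has wheat, so not gluten-free — out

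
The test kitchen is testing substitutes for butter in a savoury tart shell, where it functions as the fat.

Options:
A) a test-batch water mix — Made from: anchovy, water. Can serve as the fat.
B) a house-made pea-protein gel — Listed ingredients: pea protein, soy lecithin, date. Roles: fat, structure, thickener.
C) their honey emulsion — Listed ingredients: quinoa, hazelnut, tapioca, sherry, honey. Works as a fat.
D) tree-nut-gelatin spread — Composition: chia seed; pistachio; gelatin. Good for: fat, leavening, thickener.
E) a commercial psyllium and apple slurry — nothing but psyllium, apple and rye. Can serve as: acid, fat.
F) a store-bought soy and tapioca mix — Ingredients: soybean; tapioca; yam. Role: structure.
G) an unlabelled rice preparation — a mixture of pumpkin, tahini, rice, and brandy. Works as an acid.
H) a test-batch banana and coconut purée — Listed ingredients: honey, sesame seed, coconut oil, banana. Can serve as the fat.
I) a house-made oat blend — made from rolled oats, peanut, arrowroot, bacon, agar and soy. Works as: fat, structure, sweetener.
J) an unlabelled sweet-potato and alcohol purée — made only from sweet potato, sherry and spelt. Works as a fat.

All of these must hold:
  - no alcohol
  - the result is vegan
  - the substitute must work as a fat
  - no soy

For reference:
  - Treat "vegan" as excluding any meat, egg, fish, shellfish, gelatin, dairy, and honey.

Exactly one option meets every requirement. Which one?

A: has anchovy, so not vegan — no
B: has soy lecithin, so not soy-free — reject
C: has honey, so not vegan; has sherry, so not alcohol-free — out
D: has gelatin, so not vegan — out
E: nothing on the exclusion list — valid
F: not usable as a fat; has soybean, so not soy-free — out
G: not usable as a fat; has brandy, so not alcohol-free — no
H: has honey, so not vegan — no
I: has bacon, so not vegan; has soy, so not soy-free — reject
J: has sherry, so not alcohol-free — out

E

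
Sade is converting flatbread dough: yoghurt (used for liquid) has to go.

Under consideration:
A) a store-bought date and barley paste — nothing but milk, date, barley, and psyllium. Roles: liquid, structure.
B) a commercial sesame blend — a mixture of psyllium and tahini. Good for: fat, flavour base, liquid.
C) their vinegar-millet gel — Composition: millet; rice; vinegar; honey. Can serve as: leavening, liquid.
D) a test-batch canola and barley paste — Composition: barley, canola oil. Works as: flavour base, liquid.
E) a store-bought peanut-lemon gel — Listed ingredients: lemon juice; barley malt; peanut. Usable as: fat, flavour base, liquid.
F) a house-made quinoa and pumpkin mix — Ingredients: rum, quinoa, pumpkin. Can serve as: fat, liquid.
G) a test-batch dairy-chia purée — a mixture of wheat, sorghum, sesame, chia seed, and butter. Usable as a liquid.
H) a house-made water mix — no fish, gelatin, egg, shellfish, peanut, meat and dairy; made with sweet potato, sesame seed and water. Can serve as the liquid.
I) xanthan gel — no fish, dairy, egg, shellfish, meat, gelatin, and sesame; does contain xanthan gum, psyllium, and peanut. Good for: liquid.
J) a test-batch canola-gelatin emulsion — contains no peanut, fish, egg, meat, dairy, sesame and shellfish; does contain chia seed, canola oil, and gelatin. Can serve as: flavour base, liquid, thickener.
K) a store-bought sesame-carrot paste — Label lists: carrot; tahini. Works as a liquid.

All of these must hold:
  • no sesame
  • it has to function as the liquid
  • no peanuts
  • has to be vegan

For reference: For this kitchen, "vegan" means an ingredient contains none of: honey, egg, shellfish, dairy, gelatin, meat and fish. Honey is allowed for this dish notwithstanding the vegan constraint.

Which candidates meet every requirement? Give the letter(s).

A: has milk, so not vegan — out
B: has tahini, so not sesame-free — out
C: honey is permitted under the vegan carve-out; nothing else excluded — keep
D: works as a liquid, no peanut, vegan — keep
E: has peanut, so not peanut-free — reject
F: only rum, pumpkin and quinoa; none excluded — OK
G: has butter, so not vegan; has sesame, so not sesame-free — no
H: has sesame seed, so not sesame-free — no
I: has peanut, so not peanut-free — out
J: has gelatin, so not vegan — out
K: has tahini, so not sesame-free — no

C, D, F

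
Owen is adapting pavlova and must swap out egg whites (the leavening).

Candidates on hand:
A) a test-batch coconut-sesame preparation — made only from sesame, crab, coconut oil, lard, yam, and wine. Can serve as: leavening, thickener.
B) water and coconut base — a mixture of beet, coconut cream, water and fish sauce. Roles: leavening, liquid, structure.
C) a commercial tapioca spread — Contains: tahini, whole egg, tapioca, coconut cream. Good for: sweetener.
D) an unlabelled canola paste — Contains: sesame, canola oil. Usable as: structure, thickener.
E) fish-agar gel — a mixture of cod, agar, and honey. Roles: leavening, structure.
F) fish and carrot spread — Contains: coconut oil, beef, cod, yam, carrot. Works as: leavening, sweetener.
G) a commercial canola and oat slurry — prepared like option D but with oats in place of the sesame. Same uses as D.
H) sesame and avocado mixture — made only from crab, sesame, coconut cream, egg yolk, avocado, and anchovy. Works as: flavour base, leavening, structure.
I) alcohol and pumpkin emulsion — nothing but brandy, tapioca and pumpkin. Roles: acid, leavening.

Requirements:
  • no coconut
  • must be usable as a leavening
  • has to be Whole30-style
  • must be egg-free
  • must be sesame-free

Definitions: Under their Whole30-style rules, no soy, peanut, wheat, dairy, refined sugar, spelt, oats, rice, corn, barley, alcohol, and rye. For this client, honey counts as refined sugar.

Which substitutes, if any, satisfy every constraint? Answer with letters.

none

A: has wine, so not Whole30-style; has coconut oil, so not coconut-free (and 1 more) — reject
B: has coconut cream, so not coconut-free — reject
C: not usable as a leavening; has coconut cream, so not coconut-free (and 2 more) — out
D: not usable as a leavening; has sesame, so not sesame-free — out
E: has honey, so not Whole30-style — no
F: has coconut oil, so not coconut-free — reject
G: not usable as a leavening; has oats, so not Whole30-style — reject
H: has coconut cream, so not coconut-free; has egg yolk, so not egg-free (and 1 more) — no
I: has brandy, so not Whole30-style — out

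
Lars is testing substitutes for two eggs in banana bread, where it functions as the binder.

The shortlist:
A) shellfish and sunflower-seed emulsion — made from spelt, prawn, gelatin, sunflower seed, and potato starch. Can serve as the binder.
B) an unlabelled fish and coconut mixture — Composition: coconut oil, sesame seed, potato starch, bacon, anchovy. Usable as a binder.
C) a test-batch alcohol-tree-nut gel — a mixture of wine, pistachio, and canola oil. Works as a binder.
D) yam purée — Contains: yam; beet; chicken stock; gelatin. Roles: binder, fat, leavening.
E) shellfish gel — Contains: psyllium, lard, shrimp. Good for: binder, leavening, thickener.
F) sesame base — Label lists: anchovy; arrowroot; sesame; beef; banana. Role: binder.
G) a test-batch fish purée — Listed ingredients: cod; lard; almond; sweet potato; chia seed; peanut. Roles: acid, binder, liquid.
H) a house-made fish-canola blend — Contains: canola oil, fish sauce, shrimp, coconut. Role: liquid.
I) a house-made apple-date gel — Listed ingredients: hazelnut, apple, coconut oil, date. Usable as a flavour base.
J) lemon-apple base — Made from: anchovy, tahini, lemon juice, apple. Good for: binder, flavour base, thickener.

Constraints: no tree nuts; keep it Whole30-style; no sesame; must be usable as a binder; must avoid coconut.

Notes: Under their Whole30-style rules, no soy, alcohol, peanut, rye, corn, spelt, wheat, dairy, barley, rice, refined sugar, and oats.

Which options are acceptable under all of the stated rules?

D, E

A: has spelt, so not Whole30-style — no
B: has coconut oil, so not coconut-free; has sesame seed, so not sesame-free — no
C: has wine, so not Whole30-style; has pistachio, so not tree-nut-free — reject
D: nothing on the exclusion list — OK
E: only lard, shrimp, and psyllium; none excluded — valid
F: has sesame, so not sesame-free — no
G: has peanut, so not Whole30-style; has almond, so not tree-nut-free — out
H: not usable as a binder; has coconut, so not coconut-free — reject
I: not usable as a binder; has coconut oil, so not coconut-free (and 1 more) — reject
J: has tahini, so not sesame-free — out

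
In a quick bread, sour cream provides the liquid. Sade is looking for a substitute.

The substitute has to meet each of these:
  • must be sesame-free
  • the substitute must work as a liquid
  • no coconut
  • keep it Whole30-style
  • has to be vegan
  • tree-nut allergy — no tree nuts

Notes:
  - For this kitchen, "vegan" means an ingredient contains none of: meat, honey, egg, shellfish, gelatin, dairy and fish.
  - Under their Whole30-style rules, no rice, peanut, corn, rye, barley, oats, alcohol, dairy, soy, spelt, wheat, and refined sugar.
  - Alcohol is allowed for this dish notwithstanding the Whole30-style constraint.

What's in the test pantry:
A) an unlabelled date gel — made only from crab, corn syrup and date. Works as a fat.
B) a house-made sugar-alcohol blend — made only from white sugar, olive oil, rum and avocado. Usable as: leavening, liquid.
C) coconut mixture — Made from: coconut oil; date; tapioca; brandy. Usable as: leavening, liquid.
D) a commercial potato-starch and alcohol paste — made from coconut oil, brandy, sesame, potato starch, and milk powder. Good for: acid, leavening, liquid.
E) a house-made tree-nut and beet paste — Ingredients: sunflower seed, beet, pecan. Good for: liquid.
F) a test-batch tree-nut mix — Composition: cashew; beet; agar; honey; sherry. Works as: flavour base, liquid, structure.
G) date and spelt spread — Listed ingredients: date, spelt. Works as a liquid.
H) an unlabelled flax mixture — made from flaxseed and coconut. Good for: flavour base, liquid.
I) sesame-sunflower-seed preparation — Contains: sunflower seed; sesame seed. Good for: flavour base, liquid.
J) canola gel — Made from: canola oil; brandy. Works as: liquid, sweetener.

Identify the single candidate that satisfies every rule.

A: not usable as a liquid; has crab, so not vegan (and 1 more) — reject
B: has white sugar, so not Whole30-style — out
C: has coconut oil, so not coconut-free — out
D: has milk powder, so not vegan; has milk powder, so not Whole30-style (and 2 more) — reject
E: has pecan, so not tree-nut-free — no
F: has honey, so not vegan; has cashew, so not tree-nut-free — no
G: has spelt, so not Whole30-style — out
H: has coconut, so not coconut-free — reject
I: has sesame seed, so not sesame-free — out
J: alcohol is permitted under the Whole30-style carve-out; nothing else excluded — OK

J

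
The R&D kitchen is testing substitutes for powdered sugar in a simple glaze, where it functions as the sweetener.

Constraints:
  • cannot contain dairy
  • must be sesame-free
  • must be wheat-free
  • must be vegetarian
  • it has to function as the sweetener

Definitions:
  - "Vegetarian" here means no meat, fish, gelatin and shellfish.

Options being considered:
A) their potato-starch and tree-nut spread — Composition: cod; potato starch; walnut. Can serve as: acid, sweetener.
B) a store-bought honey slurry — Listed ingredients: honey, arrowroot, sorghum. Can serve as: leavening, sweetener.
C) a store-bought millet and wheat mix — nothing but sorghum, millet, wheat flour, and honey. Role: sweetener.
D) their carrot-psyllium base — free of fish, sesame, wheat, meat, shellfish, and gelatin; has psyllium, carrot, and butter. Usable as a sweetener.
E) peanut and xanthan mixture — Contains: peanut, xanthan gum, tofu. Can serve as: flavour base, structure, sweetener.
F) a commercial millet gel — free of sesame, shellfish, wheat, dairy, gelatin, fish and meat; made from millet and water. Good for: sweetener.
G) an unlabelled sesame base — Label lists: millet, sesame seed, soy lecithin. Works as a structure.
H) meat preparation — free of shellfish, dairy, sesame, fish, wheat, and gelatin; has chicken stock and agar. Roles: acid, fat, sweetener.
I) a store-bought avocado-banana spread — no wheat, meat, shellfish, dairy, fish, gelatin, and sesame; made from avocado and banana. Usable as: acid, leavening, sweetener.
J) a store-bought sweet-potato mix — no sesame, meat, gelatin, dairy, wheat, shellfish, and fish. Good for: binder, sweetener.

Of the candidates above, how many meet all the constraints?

A: has cod, so not vegetarian — out
B: vegetarian, no wheat — valid
C: has wheat flour, so not wheat-free — out
D: has butter, so not dairy-free — reject
E: only peanut, tofu and xanthan gum; none excluded — valid
F: nothing on the exclusion list — keep
G: not usable as a sweetener; has sesame seed, so not sesame-free — no
H: has chicken stock, so not vegetarian — no
I: works as a sweetener, vegetarian, no dairy — valid
J: all constraints satisfied — OK

5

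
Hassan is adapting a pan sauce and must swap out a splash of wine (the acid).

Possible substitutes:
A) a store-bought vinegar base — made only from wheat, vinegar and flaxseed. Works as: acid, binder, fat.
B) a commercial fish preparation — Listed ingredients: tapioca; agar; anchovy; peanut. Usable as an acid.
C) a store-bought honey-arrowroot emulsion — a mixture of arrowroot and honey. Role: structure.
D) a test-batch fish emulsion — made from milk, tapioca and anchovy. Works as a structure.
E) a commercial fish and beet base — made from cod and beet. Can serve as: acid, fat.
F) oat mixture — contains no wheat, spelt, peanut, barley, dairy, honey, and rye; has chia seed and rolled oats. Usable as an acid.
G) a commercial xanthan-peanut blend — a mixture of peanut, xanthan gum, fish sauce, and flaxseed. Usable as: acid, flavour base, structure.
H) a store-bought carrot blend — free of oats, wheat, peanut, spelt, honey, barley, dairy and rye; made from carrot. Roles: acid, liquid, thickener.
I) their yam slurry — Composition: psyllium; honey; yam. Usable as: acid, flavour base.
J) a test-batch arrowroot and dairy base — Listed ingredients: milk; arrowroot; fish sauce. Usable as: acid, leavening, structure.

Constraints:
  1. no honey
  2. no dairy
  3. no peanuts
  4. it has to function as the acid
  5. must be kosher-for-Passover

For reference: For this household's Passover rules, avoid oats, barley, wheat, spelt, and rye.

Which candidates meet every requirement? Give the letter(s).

E, H

A: has wheat, so not kosher-for-Passover — reject
B: has peanut, so not peanut-free — reject
C: not usable as an acid; has honey, so not honey-free — no
D: not usable as an acid; has milk, so not dairy-free — no
E: every rule checks out — OK
F: has rolled oats, so not kosher-for-Passover — out
G: has peanut, so not peanut-free — reject
H: no peanut, kosher-for-Passover — valid
I: has honey, so not honey-free — out
J: has milk, so not dairy-free — no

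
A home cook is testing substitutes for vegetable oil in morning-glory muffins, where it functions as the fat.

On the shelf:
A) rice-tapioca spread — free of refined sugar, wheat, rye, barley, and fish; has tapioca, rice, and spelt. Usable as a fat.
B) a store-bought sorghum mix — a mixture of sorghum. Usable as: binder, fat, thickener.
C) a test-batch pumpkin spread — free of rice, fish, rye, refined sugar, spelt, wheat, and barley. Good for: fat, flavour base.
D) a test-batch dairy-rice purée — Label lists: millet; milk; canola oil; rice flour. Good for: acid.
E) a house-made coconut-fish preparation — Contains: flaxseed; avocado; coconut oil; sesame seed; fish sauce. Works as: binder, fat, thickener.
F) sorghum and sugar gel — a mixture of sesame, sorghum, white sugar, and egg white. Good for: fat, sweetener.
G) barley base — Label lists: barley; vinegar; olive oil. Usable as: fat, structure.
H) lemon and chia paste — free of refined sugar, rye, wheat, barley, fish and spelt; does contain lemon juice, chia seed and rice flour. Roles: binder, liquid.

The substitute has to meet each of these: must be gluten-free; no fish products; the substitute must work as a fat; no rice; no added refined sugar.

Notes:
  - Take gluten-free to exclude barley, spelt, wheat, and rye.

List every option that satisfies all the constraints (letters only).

A: has spelt, so not gluten-free; has rice, so not rice-free — no
B: every rule checks out — keep
C: all constraints satisfied — valid
D: not usable as a fat; has rice flour, so not rice-free — no
E: has fish sauce, so not fish-free — out
F: has white sugar, so not no-added-sugar — reject
G: has barley, so not gluten-free — out
H: not usable as a fat; has rice flour, so not rice-free — out

B, C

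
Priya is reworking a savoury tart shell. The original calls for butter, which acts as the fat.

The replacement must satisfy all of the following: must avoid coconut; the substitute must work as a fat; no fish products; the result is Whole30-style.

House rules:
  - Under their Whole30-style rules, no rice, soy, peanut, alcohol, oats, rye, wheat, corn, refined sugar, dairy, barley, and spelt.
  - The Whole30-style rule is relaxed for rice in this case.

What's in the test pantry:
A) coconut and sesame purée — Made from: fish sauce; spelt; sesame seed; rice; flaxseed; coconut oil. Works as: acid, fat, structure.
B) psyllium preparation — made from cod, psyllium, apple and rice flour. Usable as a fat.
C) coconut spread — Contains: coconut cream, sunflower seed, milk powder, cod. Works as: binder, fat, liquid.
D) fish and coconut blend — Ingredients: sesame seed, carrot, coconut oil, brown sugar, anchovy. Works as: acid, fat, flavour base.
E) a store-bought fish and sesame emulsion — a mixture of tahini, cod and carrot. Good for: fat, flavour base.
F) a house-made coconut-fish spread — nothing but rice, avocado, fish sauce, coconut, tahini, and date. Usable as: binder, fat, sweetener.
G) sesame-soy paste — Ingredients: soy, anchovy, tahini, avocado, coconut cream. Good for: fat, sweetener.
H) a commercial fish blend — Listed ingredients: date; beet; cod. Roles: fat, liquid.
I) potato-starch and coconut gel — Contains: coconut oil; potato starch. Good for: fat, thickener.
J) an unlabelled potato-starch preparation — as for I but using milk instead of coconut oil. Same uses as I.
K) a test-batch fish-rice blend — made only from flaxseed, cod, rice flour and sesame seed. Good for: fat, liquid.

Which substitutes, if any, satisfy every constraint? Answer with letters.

A: has spelt, so not Whole30-style; has fish sauce, so not fish-free (and 1 more) — no
B: has cod, so not fish-free — no
C: has milk powder, so not Whole30-style; has cod, so not fish-free (and 1 more) — reject
D: has brown sugar, so not Whole30-style; has anchovy, so not fish-free (and 1 more) — reject
E: has cod, so not fish-free — no
F: has fish sauce, so not fish-free; has coconut, so not coconut-free — no
G: has soy, so not Whole30-style; has anchovy, so not fish-free (and 1 more) — no
H: has cod, so not fish-free — reject
I: has coconut oil, so not coconut-free — reject
J: has milk, so not Whole30-style — reject
K: has cod, so not fish-free — reject

none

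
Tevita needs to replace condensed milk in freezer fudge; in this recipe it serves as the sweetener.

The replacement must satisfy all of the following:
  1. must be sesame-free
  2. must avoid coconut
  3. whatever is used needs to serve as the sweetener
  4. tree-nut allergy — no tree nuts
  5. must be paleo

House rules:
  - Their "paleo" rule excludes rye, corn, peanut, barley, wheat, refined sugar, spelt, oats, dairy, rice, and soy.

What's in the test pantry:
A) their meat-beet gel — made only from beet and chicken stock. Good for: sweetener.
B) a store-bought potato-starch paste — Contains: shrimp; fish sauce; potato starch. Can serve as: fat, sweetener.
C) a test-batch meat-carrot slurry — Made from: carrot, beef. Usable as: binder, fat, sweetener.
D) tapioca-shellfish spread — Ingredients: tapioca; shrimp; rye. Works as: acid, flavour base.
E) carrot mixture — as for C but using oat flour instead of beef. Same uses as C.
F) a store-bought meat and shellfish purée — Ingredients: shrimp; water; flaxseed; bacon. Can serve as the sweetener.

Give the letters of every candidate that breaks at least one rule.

A: works as a sweetener, no tree nuts, no sesame — keep
B: only fish sauce, shrimp, and potato starch; none excluded — keep
C: only beef and carrot; none excluded — valid
D: not usable as a sweetener; has rye, so not paleo — out
E: has oat flour, so not paleo — no
F: every rule checks out — OK

D, E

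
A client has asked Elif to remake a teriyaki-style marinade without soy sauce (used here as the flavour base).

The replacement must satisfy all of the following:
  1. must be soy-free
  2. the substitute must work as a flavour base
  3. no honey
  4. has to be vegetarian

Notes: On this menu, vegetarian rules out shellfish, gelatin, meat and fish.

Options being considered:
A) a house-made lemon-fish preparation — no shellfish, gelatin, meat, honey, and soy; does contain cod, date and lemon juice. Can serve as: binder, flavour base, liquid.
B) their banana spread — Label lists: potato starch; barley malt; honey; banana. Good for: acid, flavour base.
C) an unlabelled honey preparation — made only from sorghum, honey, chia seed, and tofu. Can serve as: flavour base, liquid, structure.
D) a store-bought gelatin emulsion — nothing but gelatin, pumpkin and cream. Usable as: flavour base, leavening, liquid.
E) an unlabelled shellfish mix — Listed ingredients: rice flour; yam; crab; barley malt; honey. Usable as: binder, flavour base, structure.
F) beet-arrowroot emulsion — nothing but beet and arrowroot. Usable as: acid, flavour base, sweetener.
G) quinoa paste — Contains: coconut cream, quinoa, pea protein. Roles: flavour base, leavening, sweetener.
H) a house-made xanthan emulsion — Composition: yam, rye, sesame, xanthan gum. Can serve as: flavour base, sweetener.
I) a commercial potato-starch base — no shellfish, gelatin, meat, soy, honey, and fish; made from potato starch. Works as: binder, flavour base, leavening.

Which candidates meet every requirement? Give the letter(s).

A: has cod, so not vegetarian — no
B: has honey, so not honey-free — out
C: has honey, so not honey-free; has tofu, so not soy-free — reject
D: has gelatin, so not vegetarian — no
E: has crab, so not vegetarian; has honey, so not honey-free — out
F: only arrowroot and beet; none excluded — valid
G: works as a flavour base, no soy, no honey — keep
H: nothing on the exclusion list — valid
I: works as a flavour base, no honey, vegetarian — keep

F, G, H, I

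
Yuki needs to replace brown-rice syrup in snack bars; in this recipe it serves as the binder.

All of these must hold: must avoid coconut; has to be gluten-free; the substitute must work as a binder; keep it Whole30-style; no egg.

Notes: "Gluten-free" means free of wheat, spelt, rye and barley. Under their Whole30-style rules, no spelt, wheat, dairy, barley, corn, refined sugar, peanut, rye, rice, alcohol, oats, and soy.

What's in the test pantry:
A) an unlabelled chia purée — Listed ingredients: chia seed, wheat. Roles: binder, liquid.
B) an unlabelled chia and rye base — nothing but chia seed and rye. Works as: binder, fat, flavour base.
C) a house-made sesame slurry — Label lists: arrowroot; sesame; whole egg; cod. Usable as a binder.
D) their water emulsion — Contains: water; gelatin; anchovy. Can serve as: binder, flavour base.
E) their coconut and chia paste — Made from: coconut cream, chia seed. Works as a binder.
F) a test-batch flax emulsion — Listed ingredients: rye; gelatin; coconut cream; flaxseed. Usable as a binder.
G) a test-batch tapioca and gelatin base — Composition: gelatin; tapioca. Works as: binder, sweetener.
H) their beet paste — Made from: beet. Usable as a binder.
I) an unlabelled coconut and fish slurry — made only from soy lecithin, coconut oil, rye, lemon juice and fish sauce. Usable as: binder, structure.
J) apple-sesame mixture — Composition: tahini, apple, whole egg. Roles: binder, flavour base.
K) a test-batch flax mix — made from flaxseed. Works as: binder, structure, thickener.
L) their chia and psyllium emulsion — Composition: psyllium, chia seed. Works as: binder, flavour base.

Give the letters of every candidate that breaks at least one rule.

A: has wheat, so not gluten-free; has wheat, so not Whole30-style — reject
B: has rye, so not gluten-free; has rye, so not Whole30-style — out
C: has whole egg, so not egg-free — reject
D: only anchovy, gelatin and water; none excluded — keep
E: has coconut cream, so not coconut-free — no
F: has rye, so not gluten-free; has rye, so not Whole30-style (and 1 more) — out
G: works as a binder, no egg, no coconut — keep
H: only beet; none excluded — OK
I: has rye, so not gluten-free; has rye, so not Whole30-style (and 1 more) — reject
J: has whole egg, so not egg-free — out
K: Whole30-style, no coconut — valid
L: only chia seed and psyllium; none excluded — OK

A, B, C, E, F, I, J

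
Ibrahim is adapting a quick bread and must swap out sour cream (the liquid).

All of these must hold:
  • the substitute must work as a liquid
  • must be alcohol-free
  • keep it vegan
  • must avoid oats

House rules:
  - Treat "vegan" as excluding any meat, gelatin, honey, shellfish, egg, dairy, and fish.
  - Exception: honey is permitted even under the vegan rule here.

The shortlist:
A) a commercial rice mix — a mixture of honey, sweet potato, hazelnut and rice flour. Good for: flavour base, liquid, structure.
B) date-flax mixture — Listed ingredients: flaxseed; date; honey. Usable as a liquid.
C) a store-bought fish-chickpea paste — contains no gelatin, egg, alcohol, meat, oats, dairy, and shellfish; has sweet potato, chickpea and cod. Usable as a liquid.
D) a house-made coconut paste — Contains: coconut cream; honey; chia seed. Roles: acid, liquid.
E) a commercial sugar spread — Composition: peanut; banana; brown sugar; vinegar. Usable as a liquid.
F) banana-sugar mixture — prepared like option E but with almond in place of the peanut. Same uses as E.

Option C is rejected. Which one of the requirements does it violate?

vegan

usable as a liquid: satisfied
vegan: has cod — fails
alcohol-free: satisfied
oat-free: satisfied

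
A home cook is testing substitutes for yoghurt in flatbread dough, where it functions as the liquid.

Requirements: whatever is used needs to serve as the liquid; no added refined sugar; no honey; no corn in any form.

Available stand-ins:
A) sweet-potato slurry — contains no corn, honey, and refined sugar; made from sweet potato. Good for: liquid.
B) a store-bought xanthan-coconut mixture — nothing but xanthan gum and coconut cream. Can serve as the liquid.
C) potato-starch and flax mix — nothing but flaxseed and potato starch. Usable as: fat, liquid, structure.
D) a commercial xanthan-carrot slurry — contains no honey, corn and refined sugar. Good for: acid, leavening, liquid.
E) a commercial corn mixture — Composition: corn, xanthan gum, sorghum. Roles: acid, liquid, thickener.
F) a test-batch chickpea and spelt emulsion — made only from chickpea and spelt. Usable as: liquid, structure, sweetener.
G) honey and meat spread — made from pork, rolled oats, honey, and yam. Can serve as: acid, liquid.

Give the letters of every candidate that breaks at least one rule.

E, G

A: works as a liquid, no refined sugar, no corn — keep
B: only coconut cream and xanthan gum; none excluded — keep
C: nothing on the exclusion list — OK
D: no corn, no refined sugar — keep
E: has corn, so not corn-free — no
F: no refined sugar, no corn — valid
G: has honey, so not honey-free — out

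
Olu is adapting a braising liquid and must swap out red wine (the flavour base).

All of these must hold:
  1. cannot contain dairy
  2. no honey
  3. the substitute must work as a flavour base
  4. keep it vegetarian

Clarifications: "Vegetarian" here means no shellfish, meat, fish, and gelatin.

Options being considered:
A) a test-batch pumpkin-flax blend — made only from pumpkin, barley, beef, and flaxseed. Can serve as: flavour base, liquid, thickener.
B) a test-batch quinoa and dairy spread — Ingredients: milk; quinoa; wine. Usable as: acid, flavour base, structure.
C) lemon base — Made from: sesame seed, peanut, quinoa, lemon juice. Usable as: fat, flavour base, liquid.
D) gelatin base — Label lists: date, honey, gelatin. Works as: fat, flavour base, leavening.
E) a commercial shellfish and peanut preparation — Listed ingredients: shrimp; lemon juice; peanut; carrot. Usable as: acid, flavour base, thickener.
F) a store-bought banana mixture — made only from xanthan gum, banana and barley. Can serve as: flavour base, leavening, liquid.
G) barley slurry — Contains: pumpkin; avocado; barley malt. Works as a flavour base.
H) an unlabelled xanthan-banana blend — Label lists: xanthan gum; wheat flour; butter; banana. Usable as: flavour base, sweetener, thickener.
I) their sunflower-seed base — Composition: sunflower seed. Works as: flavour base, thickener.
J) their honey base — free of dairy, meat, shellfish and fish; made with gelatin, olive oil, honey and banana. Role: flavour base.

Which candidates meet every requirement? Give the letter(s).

A: has beef, so not vegetarian — no
B: has milk, so not dairy-free — out
C: nothing on the exclusion list — valid
D: has gelatin, so not vegetarian; has honey, so not honey-free — no
E: has shrimp, so not vegetarian — reject
F: only barley, banana and xanthan gum; none excluded — valid
G: vegetarian, no honey — valid
H: has butter, so not dairy-free — out
I: only sunflower seed; none excluded — OK
J: has gelatin, so not vegetarian; has honey, so not honey-free — out

C, F, G, I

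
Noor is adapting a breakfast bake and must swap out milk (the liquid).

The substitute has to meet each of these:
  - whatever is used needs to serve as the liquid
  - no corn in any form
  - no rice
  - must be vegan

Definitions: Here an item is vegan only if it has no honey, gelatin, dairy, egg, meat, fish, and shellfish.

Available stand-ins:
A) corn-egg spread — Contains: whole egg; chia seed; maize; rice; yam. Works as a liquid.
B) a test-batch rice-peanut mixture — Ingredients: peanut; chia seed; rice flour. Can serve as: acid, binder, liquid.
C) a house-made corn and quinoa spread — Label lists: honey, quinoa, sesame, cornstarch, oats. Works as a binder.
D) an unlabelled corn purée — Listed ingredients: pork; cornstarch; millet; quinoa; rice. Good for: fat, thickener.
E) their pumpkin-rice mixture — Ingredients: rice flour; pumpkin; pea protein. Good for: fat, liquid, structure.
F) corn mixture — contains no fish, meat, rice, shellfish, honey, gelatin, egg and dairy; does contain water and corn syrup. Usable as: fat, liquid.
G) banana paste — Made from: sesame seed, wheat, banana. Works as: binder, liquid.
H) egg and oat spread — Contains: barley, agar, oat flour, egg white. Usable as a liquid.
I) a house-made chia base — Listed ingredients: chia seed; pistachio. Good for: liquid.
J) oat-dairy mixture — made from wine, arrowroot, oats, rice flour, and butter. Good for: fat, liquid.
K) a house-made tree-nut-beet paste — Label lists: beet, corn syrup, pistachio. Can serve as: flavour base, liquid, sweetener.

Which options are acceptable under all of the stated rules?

G, I

A: has whole egg, so not vegan; has rice, so not rice-free (and 1 more) — out
B: has rice flour, so not rice-free — no
C: not usable as a liquid; has honey, so not vegan (and 1 more) — out
D: not usable as a liquid; has pork, so not vegan (and 2 more) — out
E: has rice flour, so not rice-free — no
F: has corn syrup, so not corn-free — no
G: all constraints satisfied — keep
H: has egg white, so not vegan — out
I: no corn, vegan — OK
J: has butter, so not vegan; has rice flour, so not rice-free — reject
K: has corn syrup, so not corn-free — out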